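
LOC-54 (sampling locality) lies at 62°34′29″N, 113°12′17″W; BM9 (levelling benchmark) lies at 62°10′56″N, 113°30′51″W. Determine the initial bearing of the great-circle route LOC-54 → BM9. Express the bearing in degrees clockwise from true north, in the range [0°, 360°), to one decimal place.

200.2°

LOC-54: φ = +62.57472°, λ = -113.20472°
BM9: φ = +62.18222°, λ = -113.51417°
Δλ = -0.3094°
y = sin Δλ · cos φ₂ = -0.002520
x = cos φ₁ sin φ₂ − sin φ₁ cos φ₂ cos Δλ = -0.006844
θ = atan2(y, x) = -159.7844° → 200.2156° (mod 360°)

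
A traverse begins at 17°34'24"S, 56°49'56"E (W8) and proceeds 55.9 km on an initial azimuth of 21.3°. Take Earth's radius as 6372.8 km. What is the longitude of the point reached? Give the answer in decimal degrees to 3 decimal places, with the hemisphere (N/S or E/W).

W8: φ = -17.57333°, λ = +56.83222°
δ = d/R = 55.9/6372.8 = 0.008772 rad
φ₂ = arcsin(sin φ₁ cos δ + cos φ₁ sin δ cos θ)
   = arcsin(-0.30193·0.99996 + 0.95333·0.00877·0.93169) = -17.10499°
λ₂ = λ₁ + atan2(sin θ sin δ cos φ₁, cos δ − sin φ₁ sin φ₂) = 57.02323°

57.023°E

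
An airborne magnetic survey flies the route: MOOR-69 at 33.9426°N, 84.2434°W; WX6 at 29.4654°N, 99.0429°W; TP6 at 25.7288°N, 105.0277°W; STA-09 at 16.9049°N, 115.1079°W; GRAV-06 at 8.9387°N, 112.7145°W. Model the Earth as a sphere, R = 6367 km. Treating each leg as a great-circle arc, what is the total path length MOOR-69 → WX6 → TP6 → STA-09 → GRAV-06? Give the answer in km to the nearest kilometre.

MOOR-69→WX6: c = 0.232962 rad, d = 1483.27 km
WX6→TP6: c = 0.113204 rad, d = 720.77 km
TP6→STA-09: c = 0.224707 rad, d = 1430.71 km
STA-09→GRAV-06: c = 0.144864 rad, d = 922.35 km
Total = 1483.27 + 720.77 + 1430.71 + 922.35 = 4557.10 km

4557 km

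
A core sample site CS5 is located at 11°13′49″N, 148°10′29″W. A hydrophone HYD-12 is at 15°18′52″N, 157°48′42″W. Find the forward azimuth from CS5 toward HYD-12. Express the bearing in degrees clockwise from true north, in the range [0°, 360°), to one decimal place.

CS5: φ = +11.23028°, λ = -148.17472°
HYD-12: φ = +15.31444°, λ = -157.81167°
Δλ = -9.6369°
y = sin Δλ · cos φ₂ = -0.161460
x = cos φ₁ sin φ₂ − sin φ₁ cos φ₂ cos Δλ = 0.073873
θ = atan2(y, x) = -65.4146° → 294.5854° (mod 360°)

294.6°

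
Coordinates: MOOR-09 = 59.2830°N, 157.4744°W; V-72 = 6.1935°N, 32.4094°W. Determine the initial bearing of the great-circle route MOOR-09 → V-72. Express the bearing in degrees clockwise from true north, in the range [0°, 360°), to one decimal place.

56.1°

Δλ = 125.0650°
y = sin Δλ · cos φ₂ = 0.813723
x = cos φ₁ sin φ₂ − sin φ₁ cos φ₂ cos Δλ = 0.546128
θ = atan2(y, x) = 56.1326° → 56.1326° (mod 360°)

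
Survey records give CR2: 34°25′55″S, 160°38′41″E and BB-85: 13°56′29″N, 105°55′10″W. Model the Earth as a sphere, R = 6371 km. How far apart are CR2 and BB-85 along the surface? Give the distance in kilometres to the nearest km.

11188 km

CR2: φ = -34.43194°, λ = +160.64472°
BB-85: φ = +13.94139°, λ = -105.91944°
Δφ = 48.3733°,  Δλ = 93.4358°
a = sin²(Δφ/2) + cos φ₁ cos φ₂ sin²(Δλ/2) = 0.592101
c = 2·arcsin(√a) = 1.756057 rad = 100.6146°
d = R·c = 6371 × 1.756057 = 11187.8 km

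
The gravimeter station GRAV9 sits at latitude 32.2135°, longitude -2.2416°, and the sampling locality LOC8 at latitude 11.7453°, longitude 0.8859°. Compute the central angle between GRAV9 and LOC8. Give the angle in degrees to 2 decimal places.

Δφ = -20.4682°,  Δλ = 3.1275°
a = sin²(Δφ/2) + cos φ₁ cos φ₂ sin²(Δλ/2) = 0.032184
c = 2·arcsin(√a) = 0.360749 rad = 20.6694°

20.67°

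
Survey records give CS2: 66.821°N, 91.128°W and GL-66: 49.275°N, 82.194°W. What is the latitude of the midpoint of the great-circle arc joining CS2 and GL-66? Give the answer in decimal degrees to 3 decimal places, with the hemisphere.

Bx = cos φ₂ cos Δλ = 0.644514,  By = cos φ₂ sin Δλ = 0.101320
φₘ = atan2(sin φ₁ + sin φ₂, √((cos φ₁ + Bx)² + By²)) = 58.12142°
λₘ = λ₁ + atan2(By, cos φ₁ + Bx) = -85.55361°

58.121°N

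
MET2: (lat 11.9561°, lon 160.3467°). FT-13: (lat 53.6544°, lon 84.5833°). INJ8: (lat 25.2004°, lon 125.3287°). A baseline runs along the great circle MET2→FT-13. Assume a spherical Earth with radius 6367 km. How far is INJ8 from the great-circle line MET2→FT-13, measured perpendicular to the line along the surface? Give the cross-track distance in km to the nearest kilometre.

1641 km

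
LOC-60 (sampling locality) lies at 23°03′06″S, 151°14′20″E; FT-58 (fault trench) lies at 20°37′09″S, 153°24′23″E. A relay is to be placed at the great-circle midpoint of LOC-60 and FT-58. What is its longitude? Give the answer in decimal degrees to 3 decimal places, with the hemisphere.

152.332°E

LOC-60: φ = -23.05167°, λ = +151.23889°
FT-58: φ = -20.61917°, λ = +153.40639°
Bx = cos φ₂ cos Δλ = 0.935272,  By = cos φ₂ sin Δλ = 0.035398
φₘ = atan2(sin φ₁ + sin φ₂, √((cos φ₁ + Bx)² + By²)) = -21.83896°
λₘ = λ₁ + atan2(By, cos φ₁ + Bx) = 152.33186°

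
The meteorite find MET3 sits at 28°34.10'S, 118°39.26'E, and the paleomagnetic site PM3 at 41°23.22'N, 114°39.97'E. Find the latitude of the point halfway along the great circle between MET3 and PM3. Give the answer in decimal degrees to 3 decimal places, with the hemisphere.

6.413°N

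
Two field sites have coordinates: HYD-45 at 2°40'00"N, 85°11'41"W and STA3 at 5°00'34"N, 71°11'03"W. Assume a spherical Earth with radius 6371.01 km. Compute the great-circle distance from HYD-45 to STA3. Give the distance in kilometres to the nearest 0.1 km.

1576.0 km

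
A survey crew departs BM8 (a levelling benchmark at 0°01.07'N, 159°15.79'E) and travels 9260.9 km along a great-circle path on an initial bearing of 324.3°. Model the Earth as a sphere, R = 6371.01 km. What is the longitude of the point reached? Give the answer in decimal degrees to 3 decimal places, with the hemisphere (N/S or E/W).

80.646°E

BM8: φ = +0.01783°, λ = +159.26317°
δ = d/R = 9260.9/6371.01 = 1.453600 rad
φ₂ = arcsin(sin φ₁ cos δ + cos φ₁ sin δ cos θ)
   = arcsin(0.00031·0.11693 + 1.00000·0.99314·0.81208) = 53.76014°
λ₂ = λ₁ + atan2(sin θ sin δ cos φ₁, cos δ − sin φ₁ sin φ₂) = 80.64624°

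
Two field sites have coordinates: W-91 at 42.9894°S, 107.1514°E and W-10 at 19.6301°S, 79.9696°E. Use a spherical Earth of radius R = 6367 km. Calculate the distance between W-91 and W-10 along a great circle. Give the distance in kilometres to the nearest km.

Δφ = 23.3593°,  Δλ = -27.1818°
a = sin²(Δφ/2) + cos φ₁ cos φ₂ sin²(Δλ/2) = 0.079026
c = 2·arcsin(√a) = 0.569913 rad = 32.6536°
d = R·c = 6367 × 0.569913 = 3628.6 km

3629 km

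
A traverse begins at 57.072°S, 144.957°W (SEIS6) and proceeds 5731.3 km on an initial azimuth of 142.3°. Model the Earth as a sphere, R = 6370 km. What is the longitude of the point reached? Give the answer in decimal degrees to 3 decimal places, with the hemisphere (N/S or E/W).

δ = d/R = 5731.3/6370 = 0.899733 rad
φ₂ = arcsin(sin φ₁ cos δ + cos φ₁ sin δ cos θ)
   = arcsin(-0.83935·0.62182 + 0.54358·0.78316·-0.79122) = -59.17783°
λ₂ = λ₁ + atan2(sin θ sin δ cos φ₁, cos δ − sin φ₁ sin φ₂) = -34.13892°

34.139°W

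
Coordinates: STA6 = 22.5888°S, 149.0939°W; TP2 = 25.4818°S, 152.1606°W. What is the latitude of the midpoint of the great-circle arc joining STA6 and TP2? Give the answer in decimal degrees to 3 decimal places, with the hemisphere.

24.043°S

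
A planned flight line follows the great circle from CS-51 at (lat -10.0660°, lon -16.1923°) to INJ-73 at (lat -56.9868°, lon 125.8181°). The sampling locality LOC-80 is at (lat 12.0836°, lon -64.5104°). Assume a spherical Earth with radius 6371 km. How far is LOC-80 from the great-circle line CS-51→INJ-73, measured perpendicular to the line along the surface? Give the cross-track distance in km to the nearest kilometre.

3886 km

δ₁₃ = central angle CS-51→LOC-80 = 0.922710 rad  (haversine)
θ₁₃ = bearing CS-51→LOC-80 = 293.647°,  θ₁₂ = bearing CS-51→INJ-73 = 159.578°
dₓₜ = R·arcsin(sin δ₁₃ · sin(θ₁₃ − θ₁₂)) = 6371·arcsin(0.79724·sin(134.069°)) = 3885.963 km
|dₓₜ| = 3885.963 km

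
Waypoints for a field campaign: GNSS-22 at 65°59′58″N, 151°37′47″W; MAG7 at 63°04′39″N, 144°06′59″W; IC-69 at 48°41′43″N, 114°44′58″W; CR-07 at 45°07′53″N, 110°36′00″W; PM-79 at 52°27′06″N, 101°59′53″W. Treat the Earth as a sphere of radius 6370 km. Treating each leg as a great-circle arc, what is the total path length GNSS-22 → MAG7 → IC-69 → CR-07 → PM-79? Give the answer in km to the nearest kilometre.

4411 km

GNSS-22: φ = +65.99944°, λ = -151.62972°
MAG7: φ = +63.07750°, λ = -144.11639°
IC-69: φ = +48.69528°, λ = -114.74944°
CR-07: φ = +45.13139°, λ = -110.60000°
PM-79: φ = +52.45167°, λ = -101.99806°
GNSS-22→MAG7: c = 0.075930 rad, d = 483.67 km
MAG7→IC-69: c = 0.375689 rad, d = 2393.14 km
IC-69→CR-07: c = 0.079451 rad, d = 506.10 km
CR-07→PM-79: c = 0.161339 rad, d = 1027.73 km
Total = 483.67 + 2393.14 + 506.10 + 1027.73 = 4410.64 km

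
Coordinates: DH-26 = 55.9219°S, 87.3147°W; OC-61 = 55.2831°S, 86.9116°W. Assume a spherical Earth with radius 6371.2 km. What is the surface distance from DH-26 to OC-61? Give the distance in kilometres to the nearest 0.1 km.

75.4 km

Δφ = 0.6388°,  Δλ = 0.4031°
a = sin²(Δφ/2) + cos φ₁ cos φ₂ sin²(Δλ/2) = 0.000035
c = 2·arcsin(√a) = 0.011836 rad = 0.6782°
d = R·c = 6371.2 × 0.011836 = 75.4 km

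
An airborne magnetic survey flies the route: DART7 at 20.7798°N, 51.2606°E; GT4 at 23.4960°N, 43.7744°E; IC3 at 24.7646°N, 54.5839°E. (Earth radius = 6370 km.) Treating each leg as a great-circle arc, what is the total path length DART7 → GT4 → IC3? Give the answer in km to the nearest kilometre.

1933 km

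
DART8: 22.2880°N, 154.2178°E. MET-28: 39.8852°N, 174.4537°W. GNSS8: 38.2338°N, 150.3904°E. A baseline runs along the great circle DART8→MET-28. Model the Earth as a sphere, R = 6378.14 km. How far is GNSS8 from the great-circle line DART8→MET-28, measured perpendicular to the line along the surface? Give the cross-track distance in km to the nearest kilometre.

δ₁₃ = central angle DART8→GNSS8 = 0.284148 rad  (haversine)
θ₁₃ = bearing DART8→GNSS8 = 349.220°,  θ₁₂ = bearing DART8→MET-28 = 49.169°
dₓₜ = R·arcsin(sin δ₁₃ · sin(θ₁₃ − θ₁₂)) = 6378.14·arcsin(0.28034·sin(300.051°)) = -1563.299 km
|dₓₜ| = 1563.299 km

1563 km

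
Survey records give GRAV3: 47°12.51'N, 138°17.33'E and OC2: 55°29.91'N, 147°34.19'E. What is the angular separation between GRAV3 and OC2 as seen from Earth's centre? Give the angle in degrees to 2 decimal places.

10.10°

GRAV3: φ = +47.20850°, λ = +138.28883°
OC2: φ = +55.49850°, λ = +147.56983°
Δφ = 8.2900°,  Δλ = 9.2810°
a = sin²(Δφ/2) + cos φ₁ cos φ₂ sin²(Δλ/2) = 0.007743
c = 2·arcsin(√a) = 0.176218 rad = 10.0965°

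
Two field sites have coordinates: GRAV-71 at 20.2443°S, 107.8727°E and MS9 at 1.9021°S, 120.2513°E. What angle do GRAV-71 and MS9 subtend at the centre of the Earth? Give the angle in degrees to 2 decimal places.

21.97°

Δφ = 18.3422°,  Δλ = 12.3786°
a = sin²(Δφ/2) + cos φ₁ cos φ₂ sin²(Δλ/2) = 0.036303
c = 2·arcsin(√a) = 0.383410 rad = 21.9678°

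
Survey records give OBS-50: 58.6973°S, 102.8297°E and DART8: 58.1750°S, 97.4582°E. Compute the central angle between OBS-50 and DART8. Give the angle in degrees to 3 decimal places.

Δφ = 0.5223°,  Δλ = -5.3715°
a = sin²(Δφ/2) + cos φ₁ cos φ₂ sin²(Δλ/2) = 0.000622
c = 2·arcsin(√a) = 0.049899 rad = 2.8590°

2.859°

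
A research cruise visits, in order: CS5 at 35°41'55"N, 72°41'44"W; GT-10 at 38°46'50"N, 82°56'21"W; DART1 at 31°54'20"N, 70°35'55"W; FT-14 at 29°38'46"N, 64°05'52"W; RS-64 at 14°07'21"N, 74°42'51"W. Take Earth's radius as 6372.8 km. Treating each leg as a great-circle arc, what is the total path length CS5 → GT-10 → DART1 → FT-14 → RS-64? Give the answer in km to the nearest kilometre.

5035 km

CS5: φ = +35.69861°, λ = -72.69556°
GT-10: φ = +38.78056°, λ = -82.93917°
DART1: φ = +31.90556°, λ = -70.59861°
FT-14: φ = +29.64611°, λ = -64.09778°
RS-64: φ = +14.12250°, λ = -74.71417°
CS5→GT-10: c = 0.152049 rad, d = 968.98 km
GT-10→DART1: c = 0.212442 rad, d = 1353.85 km
DART1→FT-14: c = 0.105132 rad, d = 669.99 km
FT-14→RS-64: c = 0.320452 rad, d = 2042.17 km
Total = 968.98 + 1353.85 + 669.99 + 2042.17 = 5034.99 km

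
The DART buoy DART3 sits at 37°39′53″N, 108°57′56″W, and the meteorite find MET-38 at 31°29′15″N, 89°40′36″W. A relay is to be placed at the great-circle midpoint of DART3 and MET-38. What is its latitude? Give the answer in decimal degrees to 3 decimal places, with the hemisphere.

34.958°N

DART3: φ = +37.66472°, λ = -108.96556°
MET-38: φ = +31.48750°, λ = -89.67667°
Bx = cos φ₂ cos Δλ = 0.804885,  By = cos φ₂ sin Δλ = 0.281691
φₘ = atan2(sin φ₁ + sin φ₂, √((cos φ₁ + Bx)² + By²)) = 34.95762°
λₘ = λ₁ + atan2(By, cos φ₁ + Bx) = -98.95901°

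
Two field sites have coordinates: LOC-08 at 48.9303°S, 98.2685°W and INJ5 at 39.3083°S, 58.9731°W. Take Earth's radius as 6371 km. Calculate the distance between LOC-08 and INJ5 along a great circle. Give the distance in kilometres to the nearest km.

3272 km

Δφ = 9.6220°,  Δλ = 39.2954°
a = sin²(Δφ/2) + cos φ₁ cos φ₂ sin²(Δλ/2) = 0.064504
c = 2·arcsin(√a) = 0.513577 rad = 29.4258°
d = R·c = 6371 × 0.513577 = 3272.0 km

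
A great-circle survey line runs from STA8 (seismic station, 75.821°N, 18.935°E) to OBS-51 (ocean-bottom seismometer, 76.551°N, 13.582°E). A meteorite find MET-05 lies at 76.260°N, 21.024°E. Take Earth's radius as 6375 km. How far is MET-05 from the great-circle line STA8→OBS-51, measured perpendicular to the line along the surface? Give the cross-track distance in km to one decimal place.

71.6 km

δ₁₃ = central angle STA8→MET-05 = 0.011664 rad  (haversine)
θ₁₃ = bearing STA8→MET-05 = 47.929°,  θ₁₂ = bearing STA8→OBS-51 = 302.314°
dₓₜ = R·arcsin(sin δ₁₃ · sin(θ₁₃ − θ₁₂)) = 6375·arcsin(0.01166·sin(-254.384°)) = 71.611 km
|dₓₜ| = 71.611 km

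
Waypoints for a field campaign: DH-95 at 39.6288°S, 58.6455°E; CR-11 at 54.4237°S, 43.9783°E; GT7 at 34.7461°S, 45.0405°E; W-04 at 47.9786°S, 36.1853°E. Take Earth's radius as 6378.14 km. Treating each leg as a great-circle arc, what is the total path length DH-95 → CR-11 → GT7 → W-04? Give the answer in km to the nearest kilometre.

DH-95→CR-11: c = 0.310293 rad, d = 1979.09 km
CR-11→GT7: c = 0.343683 rad, d = 2192.06 km
GT7→W-04: c = 0.258036 rad, d = 1645.79 km
Total = 1979.09 + 2192.06 + 1645.79 = 5816.94 km

5817 km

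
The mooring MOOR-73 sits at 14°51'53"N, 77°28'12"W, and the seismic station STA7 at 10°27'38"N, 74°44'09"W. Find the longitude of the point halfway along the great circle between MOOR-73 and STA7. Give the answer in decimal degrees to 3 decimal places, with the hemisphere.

76.091°W

MOOR-73: φ = +14.86472°, λ = -77.47000°
STA7: φ = +10.46056°, λ = -74.73583°
Bx = cos φ₂ cos Δλ = 0.982261,  By = cos φ₂ sin Δλ = 0.046909
φₘ = atan2(sin φ₁ + sin φ₂, √((cos φ₁ + Bx)² + By²)) = 12.66613°
λₘ = λ₁ + atan2(By, cos φ₁ + Bx) = -76.09110°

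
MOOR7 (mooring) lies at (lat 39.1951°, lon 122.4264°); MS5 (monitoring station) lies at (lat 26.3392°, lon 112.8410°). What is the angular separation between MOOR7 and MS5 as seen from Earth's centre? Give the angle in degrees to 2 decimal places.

15.15°

Δφ = -12.8559°,  Δλ = -9.5854°
a = sin²(Δφ/2) + cos φ₁ cos φ₂ sin²(Δλ/2) = 0.017382
c = 2·arcsin(√a) = 0.264452 rad = 15.1520°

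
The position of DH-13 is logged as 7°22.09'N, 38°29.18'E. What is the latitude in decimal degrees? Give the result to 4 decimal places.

7° + 22.09′/60 = 7 + 0.36817 = 7.3682°

7.3682°N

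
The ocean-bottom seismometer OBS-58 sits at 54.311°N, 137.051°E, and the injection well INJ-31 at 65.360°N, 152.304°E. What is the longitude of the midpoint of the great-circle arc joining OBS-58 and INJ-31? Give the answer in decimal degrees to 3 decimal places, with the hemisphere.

Bx = cos φ₂ cos Δλ = 0.402229,  By = cos φ₂ sin Δλ = 0.109683
φₘ = atan2(sin φ₁ + sin φ₂, √((cos φ₁ + Bx)² + By²)) = 60.05003°
λₘ = λ₁ + atan2(By, cos φ₁ + Bx) = 143.40096°

143.401°E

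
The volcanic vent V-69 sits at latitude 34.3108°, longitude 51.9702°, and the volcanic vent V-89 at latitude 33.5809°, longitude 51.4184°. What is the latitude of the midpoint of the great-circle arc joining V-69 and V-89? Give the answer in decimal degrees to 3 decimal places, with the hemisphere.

33.946°N

Bx = cos φ₂ cos Δλ = 0.833067,  By = cos φ₂ sin Δλ = -0.008023
φₘ = atan2(sin φ₁ + sin φ₂, √((cos φ₁ + Bx)² + By²)) = 33.94616°
λₘ = λ₁ + atan2(By, cos φ₁ + Bx) = 51.69312°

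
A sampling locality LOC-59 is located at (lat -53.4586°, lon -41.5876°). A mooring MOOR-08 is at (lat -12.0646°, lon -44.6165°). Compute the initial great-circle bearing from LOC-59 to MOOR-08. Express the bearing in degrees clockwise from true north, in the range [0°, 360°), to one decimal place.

355.5°

Δλ = -3.0289°
y = sin Δλ · cos φ₂ = -0.051673
x = cos φ₁ sin φ₂ − sin φ₁ cos φ₂ cos Δλ = 0.660136
θ = atan2(y, x) = -4.4757° → 355.5243° (mod 360°)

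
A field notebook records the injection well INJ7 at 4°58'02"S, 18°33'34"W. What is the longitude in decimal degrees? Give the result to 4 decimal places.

18° + 33′/60 + 34″/3600 = 18 + 0.55000 + 0.00944 = 18.5594°

18.5594°W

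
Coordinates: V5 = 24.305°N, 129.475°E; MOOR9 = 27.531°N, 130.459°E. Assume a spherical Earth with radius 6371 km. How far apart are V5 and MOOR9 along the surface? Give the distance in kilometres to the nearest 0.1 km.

Δφ = 3.2260°,  Δλ = 0.9840°
a = sin²(Δφ/2) + cos φ₁ cos φ₂ sin²(Δλ/2) = 0.000852
c = 2·arcsin(√a) = 0.058384 rad = 3.3451°
d = R·c = 6371 × 0.058384 = 372.0 km

372.0 km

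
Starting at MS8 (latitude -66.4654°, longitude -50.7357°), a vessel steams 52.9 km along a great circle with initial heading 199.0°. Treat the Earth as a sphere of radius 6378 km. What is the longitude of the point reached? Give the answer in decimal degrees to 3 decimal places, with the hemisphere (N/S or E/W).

51.130°W

δ = d/R = 52.9/6378 = 0.008294 rad
φ₂ = arcsin(sin φ₁ cos δ + cos φ₁ sin δ cos θ)
   = arcsin(-0.91682·0.99997 + 0.39930·0.00829·-0.94552) = -66.91424°
λ₂ = λ₁ + atan2(sin θ sin δ cos φ₁, cos δ − sin φ₁ sin φ₂) = -51.13027°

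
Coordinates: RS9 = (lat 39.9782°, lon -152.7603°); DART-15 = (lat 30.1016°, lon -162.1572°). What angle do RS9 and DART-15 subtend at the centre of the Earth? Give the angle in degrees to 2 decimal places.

12.50°

Δφ = -9.8766°,  Δλ = -9.3969°
a = sin²(Δφ/2) + cos φ₁ cos φ₂ sin²(Δλ/2) = 0.011858
c = 2·arcsin(√a) = 0.218224 rad = 12.5033°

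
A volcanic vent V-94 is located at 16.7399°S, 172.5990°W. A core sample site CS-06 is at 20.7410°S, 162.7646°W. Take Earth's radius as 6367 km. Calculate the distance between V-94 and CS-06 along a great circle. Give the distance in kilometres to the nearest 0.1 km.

Δφ = -4.0011°,  Δλ = 9.8344°
a = sin²(Δφ/2) + cos φ₁ cos φ₂ sin²(Δλ/2) = 0.007799
c = 2·arcsin(√a) = 0.176849 rad = 10.1327°
d = R·c = 6367 × 0.176849 = 1126.0 km

1126.0 km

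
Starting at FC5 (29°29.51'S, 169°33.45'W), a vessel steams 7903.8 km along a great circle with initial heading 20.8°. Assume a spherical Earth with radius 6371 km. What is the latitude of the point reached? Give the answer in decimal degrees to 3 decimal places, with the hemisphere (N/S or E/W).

37.598°N

FC5: φ = -29.49183°, λ = -169.55750°
δ = d/R = 7903.8/6371 = 1.240590 rad
φ₂ = arcsin(sin φ₁ cos δ + cos φ₁ sin δ cos θ)
   = arcsin(-0.49230·0.32424 + 0.87043·0.94598·0.93483) = 37.59780°
λ₂ = λ₁ + atan2(sin θ sin δ cos φ₁, cos δ − sin φ₁ sin φ₂) = -144.47158°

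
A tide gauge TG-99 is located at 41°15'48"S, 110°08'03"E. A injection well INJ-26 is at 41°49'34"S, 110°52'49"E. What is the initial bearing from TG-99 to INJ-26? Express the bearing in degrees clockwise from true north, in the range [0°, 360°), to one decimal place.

TG-99: φ = -41.26333°, λ = +110.13417°
INJ-26: φ = -41.82611°, λ = +110.88028°
Δλ = 0.7461°
y = sin Δλ · cos φ₂ = 0.009703
x = cos φ₁ sin φ₂ − sin φ₁ cos φ₂ cos Δλ = -0.009864
θ = atan2(y, x) = 135.4697° → 135.4697° (mod 360°)

135.5°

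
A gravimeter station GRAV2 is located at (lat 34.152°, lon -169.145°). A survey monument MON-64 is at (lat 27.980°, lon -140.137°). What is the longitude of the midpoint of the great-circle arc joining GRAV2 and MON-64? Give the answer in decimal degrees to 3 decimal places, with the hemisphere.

154.160°W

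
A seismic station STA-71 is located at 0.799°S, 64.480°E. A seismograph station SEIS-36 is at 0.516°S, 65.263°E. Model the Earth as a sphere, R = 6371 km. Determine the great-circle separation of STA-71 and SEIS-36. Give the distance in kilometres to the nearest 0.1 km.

Δφ = 0.2830°,  Δλ = 0.7830°
a = sin²(Δφ/2) + cos φ₁ cos φ₂ sin²(Δλ/2) = 0.000053
c = 2·arcsin(√a) = 0.014530 rad = 0.8325°
d = R·c = 6371 × 0.014530 = 92.6 km

92.6 km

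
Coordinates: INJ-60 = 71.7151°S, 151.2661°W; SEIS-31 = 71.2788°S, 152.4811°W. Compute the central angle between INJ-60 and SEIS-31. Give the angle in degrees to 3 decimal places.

0.582°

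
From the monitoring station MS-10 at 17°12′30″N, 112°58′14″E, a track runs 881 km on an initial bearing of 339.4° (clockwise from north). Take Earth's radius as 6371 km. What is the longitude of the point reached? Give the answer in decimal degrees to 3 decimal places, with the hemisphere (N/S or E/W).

109.913°E

MS-10: φ = +17.20833°, λ = +112.97056°
δ = d/R = 881/6371 = 0.138283 rad
φ₂ = arcsin(sin φ₁ cos δ + cos φ₁ sin δ cos θ)
   = arcsin(0.29585·0.99045 + 0.95524·0.13784·0.93606) = 24.59968°
λ₂ = λ₁ + atan2(sin θ sin δ cos φ₁, cos δ − sin φ₁ sin φ₂) = 109.91295°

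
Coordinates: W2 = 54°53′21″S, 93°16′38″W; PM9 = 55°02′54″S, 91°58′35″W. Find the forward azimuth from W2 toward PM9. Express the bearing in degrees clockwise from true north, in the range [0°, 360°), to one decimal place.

W2: φ = -54.88917°, λ = -93.27722°
PM9: φ = -55.04833°, λ = -91.97639°
Δλ = 1.3008°
y = sin Δλ · cos φ₂ = 0.013006
x = cos φ₁ sin φ₂ − sin φ₁ cos φ₂ cos Δλ = -0.002899
θ = atan2(y, x) = 102.5650° → 102.5650° (mod 360°)

102.6°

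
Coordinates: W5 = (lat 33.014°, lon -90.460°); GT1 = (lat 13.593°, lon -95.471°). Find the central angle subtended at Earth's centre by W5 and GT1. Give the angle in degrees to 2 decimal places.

Δφ = -19.4210°,  Δλ = -5.0110°
a = sin²(Δφ/2) + cos φ₁ cos φ₂ sin²(Δλ/2) = 0.030007
c = 2·arcsin(√a) = 0.348208 rad = 19.9508°

19.95°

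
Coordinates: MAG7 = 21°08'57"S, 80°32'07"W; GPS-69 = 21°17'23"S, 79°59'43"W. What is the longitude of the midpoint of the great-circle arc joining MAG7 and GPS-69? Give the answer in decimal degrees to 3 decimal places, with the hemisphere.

80.265°W

MAG7: φ = -21.14917°, λ = -80.53528°
GPS-69: φ = -21.28972°, λ = -79.99528°
Bx = cos φ₂ cos Δλ = 0.931715,  By = cos φ₂ sin Δλ = 0.008781
φₘ = atan2(sin φ₁ + sin φ₂, √((cos φ₁ + Bx)² + By²)) = -21.21966°
λₘ = λ₁ + atan2(By, cos φ₁ + Bx) = -80.26541°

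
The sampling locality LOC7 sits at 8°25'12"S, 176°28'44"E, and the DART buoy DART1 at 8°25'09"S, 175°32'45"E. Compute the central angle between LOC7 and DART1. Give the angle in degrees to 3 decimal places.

LOC7: φ = -8.42000°, λ = +176.47889°
DART1: φ = -8.41917°, λ = +175.54583°
Δφ = 0.0008°,  Δλ = -0.9331°
a = sin²(Δφ/2) + cos φ₁ cos φ₂ sin²(Δλ/2) = 0.000065
c = 2·arcsin(√a) = 0.016109 rad = 0.9230°

0.923°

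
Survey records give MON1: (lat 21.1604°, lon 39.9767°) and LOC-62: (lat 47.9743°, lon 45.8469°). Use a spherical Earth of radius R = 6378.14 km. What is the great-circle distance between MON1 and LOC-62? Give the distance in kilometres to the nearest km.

Δφ = 26.8139°,  Δλ = 5.8702°
a = sin²(Δφ/2) + cos φ₁ cos φ₂ sin²(Δλ/2) = 0.055399
c = 2·arcsin(√a) = 0.475197 rad = 27.2268°
d = R·c = 6378.14 × 0.475197 = 3030.9 km

3031 km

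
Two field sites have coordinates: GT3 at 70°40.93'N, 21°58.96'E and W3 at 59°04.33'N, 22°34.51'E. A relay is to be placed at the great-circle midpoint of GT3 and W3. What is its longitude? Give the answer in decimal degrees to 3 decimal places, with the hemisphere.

22.343°E

GT3: φ = +70.68217°, λ = +21.98267°
W3: φ = +59.07217°, λ = +22.57517°
Bx = cos φ₂ cos Δλ = 0.513931,  By = cos φ₂ sin Δλ = 0.005315
φₘ = atan2(sin φ₁ + sin φ₂, √((cos φ₁ + Bx)² + By²)) = 64.87745°
λₘ = λ₁ + atan2(By, cos φ₁ + Bx) = 22.34315°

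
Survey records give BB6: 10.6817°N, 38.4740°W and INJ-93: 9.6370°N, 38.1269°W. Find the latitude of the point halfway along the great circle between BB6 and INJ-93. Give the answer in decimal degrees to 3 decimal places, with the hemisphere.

10.159°N

Bx = cos φ₂ cos Δλ = 0.985870,  By = cos φ₂ sin Δλ = 0.005973
φₘ = atan2(sin φ₁ + sin φ₂, √((cos φ₁ + Bx)² + By²)) = 10.15940°
λₘ = λ₁ + atan2(By, cos φ₁ + Bx) = -38.30017°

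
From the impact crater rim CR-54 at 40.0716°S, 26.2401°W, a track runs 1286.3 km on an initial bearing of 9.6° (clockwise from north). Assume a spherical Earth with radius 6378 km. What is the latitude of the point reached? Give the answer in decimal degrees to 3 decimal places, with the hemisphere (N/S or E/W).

28.656°S

δ = d/R = 1286.3/6378 = 0.201678 rad
φ₂ = arcsin(sin φ₁ cos δ + cos φ₁ sin δ cos θ)
   = arcsin(-0.64374·0.97973 + 0.76524·0.20031·0.98600) = -28.65639°
λ₂ = λ₁ + atan2(sin θ sin δ cos φ₁, cos δ − sin φ₁ sin φ₂) = -24.05838°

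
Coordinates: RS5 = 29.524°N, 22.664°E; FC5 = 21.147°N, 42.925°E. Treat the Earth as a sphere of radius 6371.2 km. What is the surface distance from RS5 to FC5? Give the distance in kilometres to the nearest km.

2235 km

Δφ = -8.3770°,  Δλ = 20.2610°
a = sin²(Δφ/2) + cos φ₁ cos φ₂ sin²(Δλ/2) = 0.030442
c = 2·arcsin(√a) = 0.350748 rad = 20.0964°
d = R·c = 6371.2 × 0.350748 = 2234.7 km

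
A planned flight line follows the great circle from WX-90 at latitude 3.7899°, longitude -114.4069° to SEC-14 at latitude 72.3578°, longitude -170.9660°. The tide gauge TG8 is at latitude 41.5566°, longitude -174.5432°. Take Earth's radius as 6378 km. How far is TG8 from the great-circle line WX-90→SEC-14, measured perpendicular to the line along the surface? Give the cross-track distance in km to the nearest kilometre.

δ₁₃ = central angle WX-90→TG8 = 1.142150 rad  (haversine)
θ₁₃ = bearing WX-90→TG8 = 314.481°,  θ₁₂ = bearing WX-90→SEC-14 = 344.939°
dₓₜ = R·arcsin(sin δ₁₃ · sin(θ₁₃ − θ₁₂)) = 6378·arcsin(0.90953·sin(-30.458°)) = -3056.211 km
|dₓₜ| = 3056.211 km

3056 km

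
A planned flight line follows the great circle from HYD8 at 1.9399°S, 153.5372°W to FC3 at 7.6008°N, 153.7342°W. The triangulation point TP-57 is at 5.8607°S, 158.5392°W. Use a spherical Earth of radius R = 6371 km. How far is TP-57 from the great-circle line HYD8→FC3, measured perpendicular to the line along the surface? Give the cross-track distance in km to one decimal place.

δ₁₃ = central angle HYD8→TP-57 = 0.110752 rad  (haversine)
θ₁₃ = bearing HYD8→TP-57 = 231.697°,  θ₁₂ = bearing HYD8→FC3 = 358.822°
dₓₜ = R·arcsin(sin δ₁₃ · sin(θ₁₃ − θ₁₂)) = 6371·arcsin(0.11053·sin(-127.125°)) = -562.172 km
|dₓₜ| = 562.172 km

562.2 km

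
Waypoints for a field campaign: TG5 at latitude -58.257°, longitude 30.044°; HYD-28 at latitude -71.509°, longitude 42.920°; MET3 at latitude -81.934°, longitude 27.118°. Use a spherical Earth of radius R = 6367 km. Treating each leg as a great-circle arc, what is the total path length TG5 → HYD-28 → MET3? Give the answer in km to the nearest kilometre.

TG5→HYD-28: c = 0.248934 rad, d = 1584.96 km
HYD-28→MET3: c = 0.191021 rad, d = 1216.23 km
Total = 1584.96 + 1216.23 = 2801.20 km

2801 km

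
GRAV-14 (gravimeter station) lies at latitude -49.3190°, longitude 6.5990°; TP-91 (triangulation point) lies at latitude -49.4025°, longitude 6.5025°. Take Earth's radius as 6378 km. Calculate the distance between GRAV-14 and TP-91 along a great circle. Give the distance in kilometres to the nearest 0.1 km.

Δφ = -0.0835°,  Δλ = -0.0965°
a = sin²(Δφ/2) + cos φ₁ cos φ₂ sin²(Δλ/2) = 0.000001
c = 2·arcsin(√a) = 0.001824 rad = 0.1045°
d = R·c = 6378 × 0.001824 = 11.6 km

11.6 km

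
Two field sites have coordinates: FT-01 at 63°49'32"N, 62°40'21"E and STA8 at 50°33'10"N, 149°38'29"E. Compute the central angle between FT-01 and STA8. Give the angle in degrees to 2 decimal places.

44.94°

FT-01: φ = +63.82556°, λ = +62.67250°
STA8: φ = +50.55278°, λ = +149.64139°
Δφ = -13.2728°,  Δλ = 86.9689°
a = sin²(Δφ/2) + cos φ₁ cos φ₂ sin²(Δλ/2) = 0.146078
c = 2·arcsin(√a) = 0.784355 rad = 44.9402°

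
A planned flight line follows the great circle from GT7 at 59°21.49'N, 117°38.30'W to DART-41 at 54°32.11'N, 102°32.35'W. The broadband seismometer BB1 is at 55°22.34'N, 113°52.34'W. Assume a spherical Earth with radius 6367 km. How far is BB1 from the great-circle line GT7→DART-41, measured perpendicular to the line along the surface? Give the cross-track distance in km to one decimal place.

302.6 km

GT7: φ = +59.35817°, λ = -117.63833°
DART-41: φ = +54.53517°, λ = -102.53917°
BB1: φ = +55.37233°, λ = -113.87233°
δ₁₃ = central angle GT7→BB1 = 0.078047 rad  (haversine)
θ₁₃ = bearing GT7→BB1 = 151.400°,  θ₁₂ = bearing GT7→DART-41 = 113.859°
dₓₜ = R·arcsin(sin δ₁₃ · sin(θ₁₃ − θ₁₂)) = 6367·arcsin(0.07797·sin(37.541°)) = 302.598 km
|dₓₜ| = 302.598 km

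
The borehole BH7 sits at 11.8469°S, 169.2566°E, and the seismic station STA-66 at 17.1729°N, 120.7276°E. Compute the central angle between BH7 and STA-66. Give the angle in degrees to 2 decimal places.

Δφ = 29.0198°,  Δλ = -48.5290°
a = sin²(Δφ/2) + cos φ₁ cos φ₂ sin²(Δλ/2) = 0.220688
c = 2·arcsin(√a) = 0.978070 rad = 56.0393°

56.04°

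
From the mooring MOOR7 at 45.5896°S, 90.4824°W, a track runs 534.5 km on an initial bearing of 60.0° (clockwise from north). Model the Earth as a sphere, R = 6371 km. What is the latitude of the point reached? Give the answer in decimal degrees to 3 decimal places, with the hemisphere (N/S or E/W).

43.040°S

δ = d/R = 534.5/6371 = 0.083896 rad
φ₂ = arcsin(sin φ₁ cos δ + cos φ₁ sin δ cos θ)
   = arcsin(-0.71435·0.99648 + 0.69979·0.08380·0.50000) = -43.04031°
λ₂ = λ₁ + atan2(sin θ sin δ cos φ₁, cos δ − sin φ₁ sin φ₂) = -84.78394°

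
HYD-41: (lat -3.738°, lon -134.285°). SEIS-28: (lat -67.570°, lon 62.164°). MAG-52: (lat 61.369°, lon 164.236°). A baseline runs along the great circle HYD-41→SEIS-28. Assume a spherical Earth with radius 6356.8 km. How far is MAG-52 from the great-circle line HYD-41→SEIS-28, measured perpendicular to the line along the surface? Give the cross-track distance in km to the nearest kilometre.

3471 km

δ₁₃ = central angle HYD-41→MAG-52 = 1.398867 rad  (haversine)
θ₁₃ = bearing HYD-41→MAG-52 = 334.703°,  θ₁₂ = bearing HYD-41→SEIS-28 = 186.514°
dₓₜ = R·arcsin(sin δ₁₃ · sin(θ₁₃ − θ₁₂)) = 6356.8·arcsin(0.98526·sin(148.189°)) = 3471.389 km
|dₓₜ| = 3471.389 km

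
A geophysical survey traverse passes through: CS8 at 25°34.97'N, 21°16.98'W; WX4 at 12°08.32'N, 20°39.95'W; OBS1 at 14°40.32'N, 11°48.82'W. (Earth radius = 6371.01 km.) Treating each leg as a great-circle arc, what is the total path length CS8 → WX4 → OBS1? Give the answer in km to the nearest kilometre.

2494 km

CS8: φ = +25.58283°, λ = -21.28300°
WX4: φ = +12.13867°, λ = -20.66583°
OBS1: φ = +14.67200°, λ = -11.81367°
CS8→WX4: c = 0.234865 rad, d = 1496.33 km
WX4→OBS1: c = 0.156638 rad, d = 997.94 km
Total = 1496.33 + 997.94 = 2494.27 km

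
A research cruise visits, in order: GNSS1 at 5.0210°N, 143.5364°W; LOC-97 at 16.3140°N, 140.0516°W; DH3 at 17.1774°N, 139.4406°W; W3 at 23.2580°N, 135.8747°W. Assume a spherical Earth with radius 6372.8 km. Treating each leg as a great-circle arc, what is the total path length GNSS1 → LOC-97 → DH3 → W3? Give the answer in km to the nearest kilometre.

GNSS1→LOC-97: c = 0.205932 rad, d = 1312.36 km
LOC-97→DH3: c = 0.018203 rad, d = 116.01 km
DH3→W3: c = 0.121116 rad, d = 771.85 km
Total = 1312.36 + 116.01 + 771.85 = 2200.22 km

2200 km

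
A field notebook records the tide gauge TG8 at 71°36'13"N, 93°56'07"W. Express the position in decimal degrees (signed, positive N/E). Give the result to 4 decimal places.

+71.6036°, -93.9353°

lat: 71.6036° N → +71.6036°
lon: 93.9353° W → -93.9353°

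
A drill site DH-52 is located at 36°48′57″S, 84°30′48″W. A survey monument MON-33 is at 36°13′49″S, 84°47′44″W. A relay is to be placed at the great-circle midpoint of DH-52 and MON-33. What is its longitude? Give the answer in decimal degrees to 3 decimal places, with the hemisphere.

84.655°W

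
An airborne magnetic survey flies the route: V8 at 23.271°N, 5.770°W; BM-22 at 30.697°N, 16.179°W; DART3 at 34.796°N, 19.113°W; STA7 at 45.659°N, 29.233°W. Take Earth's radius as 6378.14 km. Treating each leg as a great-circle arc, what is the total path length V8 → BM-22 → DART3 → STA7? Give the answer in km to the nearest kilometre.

3335 km

V8→BM-22: c = 0.207190 rad, d = 1321.48 km
BM-22→DART3: c = 0.083494 rad, d = 532.54 km
DART3→STA7: c = 0.232250 rad, d = 1481.32 km
Total = 1321.48 + 532.54 + 1481.32 = 3335.34 km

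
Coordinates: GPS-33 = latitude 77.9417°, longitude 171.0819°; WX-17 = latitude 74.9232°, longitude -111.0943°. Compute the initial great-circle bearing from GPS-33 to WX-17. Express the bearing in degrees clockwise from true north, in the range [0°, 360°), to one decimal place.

59.8°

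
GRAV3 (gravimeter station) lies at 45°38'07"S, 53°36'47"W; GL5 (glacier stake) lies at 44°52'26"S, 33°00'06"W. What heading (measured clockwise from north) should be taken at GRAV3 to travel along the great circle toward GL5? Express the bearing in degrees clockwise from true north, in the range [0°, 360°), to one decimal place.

94.4°

GRAV3: φ = -45.63528°, λ = -53.61306°
GL5: φ = -44.87389°, λ = -33.00167°
Δλ = 20.6114°
y = sin Δλ · cos φ₂ = 0.249468
x = cos φ₁ sin φ₂ − sin φ₁ cos φ₂ cos Δλ = -0.019141
θ = atan2(y, x) = 94.3875° → 94.3875° (mod 360°)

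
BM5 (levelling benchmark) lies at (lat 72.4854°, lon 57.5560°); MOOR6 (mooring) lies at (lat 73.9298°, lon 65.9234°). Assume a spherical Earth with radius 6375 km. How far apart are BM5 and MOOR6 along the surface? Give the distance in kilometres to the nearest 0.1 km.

312.9 km

Δφ = 1.4444°,  Δλ = 8.3674°
a = sin²(Δφ/2) + cos φ₁ cos φ₂ sin²(Δλ/2) = 0.000602
c = 2·arcsin(√a) = 0.049087 rad = 2.8125°
d = R·c = 6375 × 0.049087 = 312.9 km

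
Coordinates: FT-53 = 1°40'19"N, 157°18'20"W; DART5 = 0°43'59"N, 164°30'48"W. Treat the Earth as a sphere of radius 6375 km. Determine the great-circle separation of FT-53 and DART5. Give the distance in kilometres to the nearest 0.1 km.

808.6 km

FT-53: φ = +1.67194°, λ = -157.30556°
DART5: φ = +0.73306°, λ = -164.51333°
Δφ = -0.9389°,  Δλ = -7.2078°
a = sin²(Δφ/2) + cos φ₁ cos φ₂ sin²(Δλ/2) = 0.004016
c = 2·arcsin(√a) = 0.126833 rad = 7.2670°
d = R·c = 6375 × 0.126833 = 808.6 km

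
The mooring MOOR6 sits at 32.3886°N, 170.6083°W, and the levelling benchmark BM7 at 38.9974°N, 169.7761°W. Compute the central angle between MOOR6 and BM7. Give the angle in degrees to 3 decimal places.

6.643°

Δφ = 6.6088°,  Δλ = 0.8322°
a = sin²(Δφ/2) + cos φ₁ cos φ₂ sin²(Δλ/2) = 0.003357
c = 2·arcsin(√a) = 0.115945 rad = 6.6432°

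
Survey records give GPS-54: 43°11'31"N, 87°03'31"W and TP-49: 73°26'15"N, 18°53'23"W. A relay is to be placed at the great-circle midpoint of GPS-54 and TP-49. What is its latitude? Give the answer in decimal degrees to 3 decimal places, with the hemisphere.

61.934°N

GPS-54: φ = +43.19194°, λ = -87.05861°
TP-49: φ = +73.43750°, λ = -18.88972°
Bx = cos φ₂ cos Δλ = 0.106006,  By = cos φ₂ sin Δλ = 0.264618
φₘ = atan2(sin φ₁ + sin φ₂, √((cos φ₁ + Bx)² + By²)) = 61.93424°
λₘ = λ₁ + atan2(By, cos φ₁ + Bx) = -69.47622°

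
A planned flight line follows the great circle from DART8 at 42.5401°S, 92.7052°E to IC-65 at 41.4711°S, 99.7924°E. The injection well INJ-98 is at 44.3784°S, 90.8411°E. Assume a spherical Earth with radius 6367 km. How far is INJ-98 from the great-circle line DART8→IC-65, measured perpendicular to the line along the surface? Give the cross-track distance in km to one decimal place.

179.9 km

δ₁₃ = central angle DART8→INJ-98 = 0.039836 rad  (haversine)
θ₁₃ = bearing DART8→INJ-98 = 215.717°,  θ₁₂ = bearing DART8→IC-65 = 80.913°
dₓₜ = R·arcsin(sin δ₁₃ · sin(θ₁₃ − θ₁₂)) = 6367·arcsin(0.03983·sin(134.804°)) = 179.936 km
|dₓₜ| = 179.936 km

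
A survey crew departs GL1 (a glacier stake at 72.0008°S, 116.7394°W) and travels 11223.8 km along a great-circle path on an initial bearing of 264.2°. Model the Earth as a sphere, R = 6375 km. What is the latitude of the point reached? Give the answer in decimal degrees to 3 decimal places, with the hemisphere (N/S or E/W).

δ = d/R = 11223.8/6375 = 1.760596 rad
φ₂ = arcsin(sin φ₁ cos δ + cos φ₁ sin δ cos θ)
   = arcsin(-0.95106·-0.18866 + 0.30900·0.98204·-0.10106) = 8.55526°
λ₂ = λ₁ + atan2(sin θ sin δ cos φ₁, cos δ − sin φ₁ sin φ₂) = 144.37859°

8.555°N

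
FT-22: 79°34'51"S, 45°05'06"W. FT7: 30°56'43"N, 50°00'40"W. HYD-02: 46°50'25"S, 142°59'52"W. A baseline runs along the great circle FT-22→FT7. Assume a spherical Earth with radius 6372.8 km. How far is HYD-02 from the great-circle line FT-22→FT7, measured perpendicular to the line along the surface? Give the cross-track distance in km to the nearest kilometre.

4880 km

FT-22: φ = -79.58083°, λ = -45.08500°
FT7: φ = +30.94528°, λ = -50.01111°
HYD-02: φ = -46.84028°, λ = -142.99778°
δ₁₃ = central angle FT-22→HYD-02 = 0.794850 rad  (haversine)
θ₁₃ = bearing FT-22→HYD-02 = 251.664°,  θ₁₂ = bearing FT-22→FT7 = 355.489°
dₓₜ = R·arcsin(sin δ₁₃ · sin(θ₁₃ − θ₁₂)) = 6372.8·arcsin(0.71376·sin(-103.824°)) = -4880.026 km
|dₓₜ| = 4880.026 km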